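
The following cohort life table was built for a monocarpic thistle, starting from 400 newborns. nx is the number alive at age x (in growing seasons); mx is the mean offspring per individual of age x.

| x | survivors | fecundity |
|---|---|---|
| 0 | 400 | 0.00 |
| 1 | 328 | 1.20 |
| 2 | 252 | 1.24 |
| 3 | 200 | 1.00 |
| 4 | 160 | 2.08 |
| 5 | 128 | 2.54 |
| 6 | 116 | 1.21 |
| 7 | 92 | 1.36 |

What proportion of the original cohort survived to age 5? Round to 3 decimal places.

0.320

l_5 = n_5/n_0 = 128/400 = 0.32 → 0.320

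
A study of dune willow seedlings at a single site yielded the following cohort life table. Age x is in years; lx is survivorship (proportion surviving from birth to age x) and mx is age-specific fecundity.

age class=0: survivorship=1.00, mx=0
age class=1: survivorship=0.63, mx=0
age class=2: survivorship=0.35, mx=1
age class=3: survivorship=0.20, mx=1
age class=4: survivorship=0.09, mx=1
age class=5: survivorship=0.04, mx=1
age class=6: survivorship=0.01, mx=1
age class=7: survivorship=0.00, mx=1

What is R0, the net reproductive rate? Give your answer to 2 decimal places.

0.69

lx·mx by age: 0, 0, 0.35, 0.2, 0.09, 0.04, 0.01, 0
R0 = Σ lx·mx = 0.69 → 0.69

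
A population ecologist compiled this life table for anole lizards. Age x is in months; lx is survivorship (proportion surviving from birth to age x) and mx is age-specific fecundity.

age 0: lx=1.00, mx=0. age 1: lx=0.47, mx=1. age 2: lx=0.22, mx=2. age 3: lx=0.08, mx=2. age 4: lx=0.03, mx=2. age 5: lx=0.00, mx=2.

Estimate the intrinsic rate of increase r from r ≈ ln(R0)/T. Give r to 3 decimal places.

R0 = Σ lx·mx = 0 + 0.47 + 0.44 + 0.16 + 0.06 + 0 = 1.13
Σ x·lx·mx = 2.07; T = 2.07/1.13 = 1.83186…
r ≈ ln(R0)/T = ln(1.13)/1.83186… = 0.06672… → 0.067

0.067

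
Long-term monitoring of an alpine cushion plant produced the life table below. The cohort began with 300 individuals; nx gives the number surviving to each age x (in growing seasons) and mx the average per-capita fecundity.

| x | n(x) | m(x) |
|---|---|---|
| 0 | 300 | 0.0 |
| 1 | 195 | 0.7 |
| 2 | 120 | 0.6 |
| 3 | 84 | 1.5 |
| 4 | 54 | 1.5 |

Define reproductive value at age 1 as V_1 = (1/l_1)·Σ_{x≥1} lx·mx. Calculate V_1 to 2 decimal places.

lx = nx/n0 = nx/300: 1, 0.65, 0.4, 0.28, 0.18
lx·mx for x ≥ 1: 0.455, 0.24, 0.42, 0.27 → sum = 1.385
V_1 = 1.385 / l_1 = 1.385 / 0.65 = 2.130769… → 2.13

2.13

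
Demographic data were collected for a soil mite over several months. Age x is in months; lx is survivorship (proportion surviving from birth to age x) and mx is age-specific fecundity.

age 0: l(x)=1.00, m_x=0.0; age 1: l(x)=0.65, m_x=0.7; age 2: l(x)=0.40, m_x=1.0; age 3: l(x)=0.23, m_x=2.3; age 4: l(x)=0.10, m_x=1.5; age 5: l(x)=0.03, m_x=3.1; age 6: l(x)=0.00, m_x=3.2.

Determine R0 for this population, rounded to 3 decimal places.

lx·mx by age: 0, 0.455, 0.4, 0.529, 0.15, 0.093, 0
R0 = Σ lx·mx = 1.627 → 1.627

1.627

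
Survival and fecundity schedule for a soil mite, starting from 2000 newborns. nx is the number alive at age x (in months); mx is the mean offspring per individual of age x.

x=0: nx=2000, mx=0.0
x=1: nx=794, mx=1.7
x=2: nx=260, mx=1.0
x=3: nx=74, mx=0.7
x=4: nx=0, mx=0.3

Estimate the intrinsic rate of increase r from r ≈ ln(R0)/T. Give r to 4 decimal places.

-0.1521

lx = nx/n0 = nx/2000: 1, 0.397, 0.13, 0.037, 0
R0 = Σ lx·mx = 0 + 0.6749 + 0.13 + 0.0259 + 0 = 0.8308
Σ x·lx·mx = 1.0126; T = 1.0126/0.8308 = 1.21883…
r ≈ ln(R0)/T = ln(0.8308)/1.21883… = -0.152086… → -0.1521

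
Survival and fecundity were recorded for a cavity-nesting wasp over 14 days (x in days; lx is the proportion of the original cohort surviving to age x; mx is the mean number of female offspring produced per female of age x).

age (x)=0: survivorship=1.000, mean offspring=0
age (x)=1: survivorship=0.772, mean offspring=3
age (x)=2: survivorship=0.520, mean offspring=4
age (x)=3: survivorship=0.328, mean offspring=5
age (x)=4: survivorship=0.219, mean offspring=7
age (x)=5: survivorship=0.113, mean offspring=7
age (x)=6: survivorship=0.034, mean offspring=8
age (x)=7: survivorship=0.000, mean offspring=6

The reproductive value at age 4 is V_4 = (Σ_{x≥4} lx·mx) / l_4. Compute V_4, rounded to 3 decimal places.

lx·mx for x ≥ 4: 1.533, 0.791, 0.272, 0 → sum = 2.596
V_4 = 2.596 / l_4 = 2.596 / 0.219 = 11.853881… → 11.854

11.854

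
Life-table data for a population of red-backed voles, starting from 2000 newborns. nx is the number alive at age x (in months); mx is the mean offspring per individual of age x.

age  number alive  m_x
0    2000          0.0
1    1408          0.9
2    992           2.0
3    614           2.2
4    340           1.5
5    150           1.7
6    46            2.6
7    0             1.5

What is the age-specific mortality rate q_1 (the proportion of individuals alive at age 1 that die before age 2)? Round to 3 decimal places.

lx = nx/n0 = nx/2000: 1, 0.704, 0.496, 0.307, 0.17, 0.075, 0.023, 0
q_1 = (l_1 − l_2) / l_1 = (0.704 − 0.496) / 0.704
     = 0.208 / 0.704 = 0.295455… → 0.295

0.295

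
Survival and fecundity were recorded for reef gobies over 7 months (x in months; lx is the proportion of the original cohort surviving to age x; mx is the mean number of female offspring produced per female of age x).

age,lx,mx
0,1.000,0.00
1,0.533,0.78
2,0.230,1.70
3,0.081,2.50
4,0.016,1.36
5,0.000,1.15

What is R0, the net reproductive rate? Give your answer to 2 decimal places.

1.03

lx·mx by age: 0, 0.41574, 0.391, 0.2025, 0.02176, 0
R0 = Σ lx·mx = 1.031 → 1.03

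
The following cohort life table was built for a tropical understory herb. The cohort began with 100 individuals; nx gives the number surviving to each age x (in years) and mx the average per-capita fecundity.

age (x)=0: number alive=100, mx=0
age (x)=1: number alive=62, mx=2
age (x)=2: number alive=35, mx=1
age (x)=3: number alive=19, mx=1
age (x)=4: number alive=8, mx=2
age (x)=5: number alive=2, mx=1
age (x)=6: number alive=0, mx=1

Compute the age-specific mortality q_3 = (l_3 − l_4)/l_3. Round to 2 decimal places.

0.58

lx = nx/n0 = nx/100: 1, 0.62, 0.35, 0.19, 0.08, 0.02, 0
q_3 = (l_3 − l_4) / l_3 = (0.19 − 0.08) / 0.19
     = 0.11 / 0.19 = 0.578947… → 0.58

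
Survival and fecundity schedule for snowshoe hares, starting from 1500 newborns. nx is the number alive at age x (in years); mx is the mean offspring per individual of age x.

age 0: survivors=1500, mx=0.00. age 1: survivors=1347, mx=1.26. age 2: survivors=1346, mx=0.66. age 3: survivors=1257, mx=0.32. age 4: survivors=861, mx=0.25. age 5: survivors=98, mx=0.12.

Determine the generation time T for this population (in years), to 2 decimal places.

lx = nx/n0 = nx/1500: 1, 0.898, 0.89733…, 0.838, 0.574, 0.06533…
lx·mx: 0, 1.13148, 0.59224…, 0.26816, 0.1435, 0.00784… → R0 = 2.14322…
x·lx·mx: 0, 1.13148, 1.18448…, 0.80448, 0.574, 0.0392… → Σ = 3.73364…
T = 3.73364… / 2.14322… = 1.74207… → 1.74

1.74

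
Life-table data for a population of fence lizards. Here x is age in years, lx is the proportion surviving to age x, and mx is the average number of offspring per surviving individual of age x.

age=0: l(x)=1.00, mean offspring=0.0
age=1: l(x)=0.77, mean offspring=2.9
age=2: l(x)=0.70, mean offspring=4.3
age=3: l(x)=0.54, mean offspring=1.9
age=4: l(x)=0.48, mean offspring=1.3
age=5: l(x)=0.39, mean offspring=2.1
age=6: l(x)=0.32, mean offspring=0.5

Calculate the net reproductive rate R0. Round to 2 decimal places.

lx·mx by age: 0, 2.233, 3.01, 1.026, 0.624, 0.819, 0.16
R0 = Σ lx·mx = 7.872 → 7.87

7.87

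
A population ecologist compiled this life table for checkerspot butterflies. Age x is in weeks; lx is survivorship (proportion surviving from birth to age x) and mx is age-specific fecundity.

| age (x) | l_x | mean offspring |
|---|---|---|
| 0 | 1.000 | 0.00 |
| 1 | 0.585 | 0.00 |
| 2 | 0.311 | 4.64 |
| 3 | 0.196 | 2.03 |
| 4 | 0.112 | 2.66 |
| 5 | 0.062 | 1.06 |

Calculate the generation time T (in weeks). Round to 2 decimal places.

2.54

lx·mx: 0, 0, 1.44304, 0.39788, 0.29792, 0.06572 → R0 = 2.20456
x·lx·mx: 0, 0, 2.88608, 1.19364, 1.19168, 0.3286 → Σ = 5.6
T = 5.6 / 2.20456 = 2.540189… → 2.54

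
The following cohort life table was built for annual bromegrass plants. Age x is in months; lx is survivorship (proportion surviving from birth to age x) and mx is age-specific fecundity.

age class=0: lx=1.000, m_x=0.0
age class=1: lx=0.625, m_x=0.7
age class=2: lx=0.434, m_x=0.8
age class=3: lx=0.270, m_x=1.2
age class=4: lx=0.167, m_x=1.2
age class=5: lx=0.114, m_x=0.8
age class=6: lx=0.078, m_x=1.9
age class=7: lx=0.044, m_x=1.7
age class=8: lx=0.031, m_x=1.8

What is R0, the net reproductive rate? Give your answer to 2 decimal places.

1.68

lx·mx by age: 0, 0.4375, 0.3472, 0.324, 0.2004, 0.0912, 0.1482, 0.0748, 0.0558
R0 = Σ lx·mx = 1.6791 → 1.68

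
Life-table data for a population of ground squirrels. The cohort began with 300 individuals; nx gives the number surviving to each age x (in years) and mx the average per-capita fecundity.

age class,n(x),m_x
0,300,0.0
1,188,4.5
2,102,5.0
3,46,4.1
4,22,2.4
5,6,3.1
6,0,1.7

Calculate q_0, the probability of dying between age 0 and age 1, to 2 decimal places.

0.37

lx = nx/n0 = nx/300: 1, 0.62667…, 0.34, 0.15333…, 0.07333…, 0.02, 0
q_0 = (l_0 − l_1) / l_0 = (1 − 0.626667…) / 1
     = 0.373333… / 1 = 0.373333… → 0.37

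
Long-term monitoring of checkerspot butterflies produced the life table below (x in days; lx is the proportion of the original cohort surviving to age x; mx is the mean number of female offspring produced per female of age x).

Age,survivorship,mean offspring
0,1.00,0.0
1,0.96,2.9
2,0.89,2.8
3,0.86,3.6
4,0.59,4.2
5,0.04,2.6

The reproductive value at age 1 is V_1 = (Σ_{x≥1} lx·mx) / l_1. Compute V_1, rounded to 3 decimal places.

lx·mx for x ≥ 1: 2.784, 2.492, 3.096, 2.478, 0.104 → sum = 10.954
V_1 = 10.954 / l_1 = 10.954 / 0.96 = 11.410417… → 11.410

11.410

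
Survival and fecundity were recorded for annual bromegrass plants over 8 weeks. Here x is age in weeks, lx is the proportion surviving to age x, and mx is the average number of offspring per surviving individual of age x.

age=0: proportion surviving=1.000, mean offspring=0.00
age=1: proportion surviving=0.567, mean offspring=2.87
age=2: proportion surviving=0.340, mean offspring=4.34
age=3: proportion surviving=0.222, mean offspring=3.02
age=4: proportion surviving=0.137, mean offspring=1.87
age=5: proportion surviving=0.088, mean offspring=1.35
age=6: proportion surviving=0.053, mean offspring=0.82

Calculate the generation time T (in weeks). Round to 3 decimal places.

2.020

lx·mx: 0, 1.62729, 1.4756, 0.67044, 0.25619, 0.1188, 0.04346 → R0 = 4.19178
x·lx·mx: 0, 1.62729, 2.9512, 2.01132, 1.02476, 0.594, 0.26076 → Σ = 8.46933
T = 8.46933 / 4.19178 = 2.020461… → 2.020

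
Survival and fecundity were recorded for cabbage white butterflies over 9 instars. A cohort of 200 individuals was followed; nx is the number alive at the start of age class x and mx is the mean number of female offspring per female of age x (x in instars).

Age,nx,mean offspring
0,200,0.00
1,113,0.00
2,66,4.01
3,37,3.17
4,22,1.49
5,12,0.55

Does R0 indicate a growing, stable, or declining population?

lx = nx/n0 = nx/200: 1, 0.565, 0.33, 0.185, 0.11, 0.06
R0 = Σ lx·mx = 0 + 0 + 1.3233 + 0.58645 + 0.1639 + 0.033 = 2.10665
R0 > 1, so the population is growing.

growing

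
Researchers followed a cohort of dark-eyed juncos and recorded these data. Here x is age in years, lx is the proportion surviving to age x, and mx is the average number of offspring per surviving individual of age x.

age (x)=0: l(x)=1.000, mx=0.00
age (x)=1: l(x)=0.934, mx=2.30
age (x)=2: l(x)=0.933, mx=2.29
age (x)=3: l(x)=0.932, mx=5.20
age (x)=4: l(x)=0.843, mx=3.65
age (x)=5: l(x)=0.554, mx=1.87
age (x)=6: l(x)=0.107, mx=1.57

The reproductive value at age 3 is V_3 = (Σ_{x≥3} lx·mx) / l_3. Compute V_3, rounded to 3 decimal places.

9.793

lx·mx for x ≥ 3: 4.8464, 3.07695, 1.03598, 0.16799 → sum = 9.12732
V_3 = 9.12732 / l_3 = 9.12732 / 0.932 = 9.793262… → 9.793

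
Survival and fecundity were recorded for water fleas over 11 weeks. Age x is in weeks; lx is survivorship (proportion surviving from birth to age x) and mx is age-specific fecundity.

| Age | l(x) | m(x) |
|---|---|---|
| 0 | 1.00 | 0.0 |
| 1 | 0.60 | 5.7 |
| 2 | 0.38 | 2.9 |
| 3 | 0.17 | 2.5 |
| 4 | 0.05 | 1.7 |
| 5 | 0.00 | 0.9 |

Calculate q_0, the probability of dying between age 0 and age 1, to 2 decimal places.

q_0 = (l_0 − l_1) / l_0 = (1 − 0.6) / 1
     = 0.4 / 1 = 0.4 → 0.40

0.40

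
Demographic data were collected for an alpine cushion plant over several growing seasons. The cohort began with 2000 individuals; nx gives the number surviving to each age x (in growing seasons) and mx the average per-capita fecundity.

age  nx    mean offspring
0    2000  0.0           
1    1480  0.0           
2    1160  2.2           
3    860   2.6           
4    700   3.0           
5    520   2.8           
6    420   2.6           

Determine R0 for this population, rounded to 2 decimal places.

4.72

lx = nx/n0 = nx/2000: 1, 0.74, 0.58, 0.43, 0.35, 0.26, 0.21
lx·mx by age: 0, 0, 1.276, 1.118, 1.05, 0.728, 0.546
R0 = Σ lx·mx = 4.718 → 4.72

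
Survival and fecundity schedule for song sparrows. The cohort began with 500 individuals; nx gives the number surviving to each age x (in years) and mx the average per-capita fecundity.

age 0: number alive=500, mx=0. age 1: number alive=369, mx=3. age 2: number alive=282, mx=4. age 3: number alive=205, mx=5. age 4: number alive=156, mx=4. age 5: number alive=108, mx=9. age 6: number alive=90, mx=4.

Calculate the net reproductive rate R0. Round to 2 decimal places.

lx = nx/n0 = nx/500: 1, 0.738, 0.564, 0.41, 0.312, 0.216, 0.18
lx·mx by age: 0, 2.214, 2.256, 2.05, 1.248, 1.944, 0.72
R0 = Σ lx·mx = 10.432 → 10.43

10.43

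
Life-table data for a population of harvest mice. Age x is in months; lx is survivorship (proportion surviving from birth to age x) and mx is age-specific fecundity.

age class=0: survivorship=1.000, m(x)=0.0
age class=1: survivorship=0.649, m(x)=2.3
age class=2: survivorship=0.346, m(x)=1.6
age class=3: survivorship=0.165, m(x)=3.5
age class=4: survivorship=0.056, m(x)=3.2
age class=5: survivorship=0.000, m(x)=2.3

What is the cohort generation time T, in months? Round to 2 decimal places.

lx·mx: 0, 1.4927, 0.5536, 0.5775, 0.1792, 0 → R0 = 2.803
x·lx·mx: 0, 1.4927, 1.1072, 1.7325, 0.7168, 0 → Σ = 5.0492
T = 5.0492 / 2.803 = 1.801356… → 1.80

1.80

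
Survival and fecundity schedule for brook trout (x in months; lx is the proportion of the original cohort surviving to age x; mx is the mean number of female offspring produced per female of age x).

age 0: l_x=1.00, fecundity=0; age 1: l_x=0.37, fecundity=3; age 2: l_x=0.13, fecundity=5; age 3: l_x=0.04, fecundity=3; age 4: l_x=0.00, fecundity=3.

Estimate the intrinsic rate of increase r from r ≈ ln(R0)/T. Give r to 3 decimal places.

0.428

R0 = Σ lx·mx = 0 + 1.11 + 0.65 + 0.12 + 0 = 1.88
Σ x·lx·mx = 2.77; T = 2.77/1.88 = 1.4734…
r ≈ ln(R0)/T = ln(1.88)/1.4734… = 0.42844… → 0.428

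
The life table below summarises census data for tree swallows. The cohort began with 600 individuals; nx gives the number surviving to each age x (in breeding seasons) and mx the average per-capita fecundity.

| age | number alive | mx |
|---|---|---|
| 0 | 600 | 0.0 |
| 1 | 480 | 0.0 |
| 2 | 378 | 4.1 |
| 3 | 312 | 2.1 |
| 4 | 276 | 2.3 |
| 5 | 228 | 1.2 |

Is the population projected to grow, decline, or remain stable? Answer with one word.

growing

lx = nx/n0 = nx/600: 1, 0.8, 0.63, 0.52, 0.46, 0.38
R0 = Σ lx·mx = 0 + 0 + 2.583 + 1.092 + 1.058 + 0.456 = 5.189
R0 > 1, so the population is growing.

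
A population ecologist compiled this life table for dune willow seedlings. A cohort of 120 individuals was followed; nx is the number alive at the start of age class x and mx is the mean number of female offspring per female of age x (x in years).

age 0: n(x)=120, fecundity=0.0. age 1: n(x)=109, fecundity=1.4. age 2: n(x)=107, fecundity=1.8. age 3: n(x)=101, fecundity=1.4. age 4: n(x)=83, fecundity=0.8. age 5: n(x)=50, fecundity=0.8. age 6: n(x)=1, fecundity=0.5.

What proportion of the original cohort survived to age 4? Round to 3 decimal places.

l_4 = n_4/n_0 = 83/120 = 0.691667… → 0.692

0.692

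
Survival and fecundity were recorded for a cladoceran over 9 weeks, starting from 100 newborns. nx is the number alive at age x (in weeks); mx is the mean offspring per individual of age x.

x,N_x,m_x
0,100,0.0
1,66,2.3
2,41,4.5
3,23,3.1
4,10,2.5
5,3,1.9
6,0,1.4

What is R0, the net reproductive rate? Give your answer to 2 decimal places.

4.38

lx = nx/n0 = nx/100: 1, 0.66, 0.41, 0.23, 0.1, 0.03, 0
lx·mx by age: 0, 1.518, 1.845, 0.713, 0.25, 0.057, 0
R0 = Σ lx·mx = 4.383 → 4.38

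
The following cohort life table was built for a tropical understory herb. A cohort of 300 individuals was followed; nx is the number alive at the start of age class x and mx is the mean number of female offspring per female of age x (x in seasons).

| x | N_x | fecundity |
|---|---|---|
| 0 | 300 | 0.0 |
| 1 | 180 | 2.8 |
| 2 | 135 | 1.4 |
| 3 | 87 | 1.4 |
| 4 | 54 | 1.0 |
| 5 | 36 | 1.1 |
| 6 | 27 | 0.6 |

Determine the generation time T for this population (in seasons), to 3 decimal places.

1.902

lx = nx/n0 = nx/300: 1, 0.6, 0.45, 0.29, 0.18, 0.12, 0.09
lx·mx: 0, 1.68, 0.63, 0.406, 0.18, 0.132, 0.054 → R0 = 3.082
x·lx·mx: 0, 1.68, 1.26, 1.218, 0.72, 0.66, 0.324 → Σ = 5.862
T = 5.862 / 3.082 = 1.902012… → 1.902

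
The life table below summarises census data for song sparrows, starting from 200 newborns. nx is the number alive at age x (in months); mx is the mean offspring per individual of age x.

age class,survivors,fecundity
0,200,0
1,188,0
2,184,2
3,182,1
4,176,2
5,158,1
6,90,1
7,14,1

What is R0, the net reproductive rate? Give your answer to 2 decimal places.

5.82

lx = nx/n0 = nx/200: 1, 0.94, 0.92, 0.91, 0.88, 0.79, 0.45, 0.07
lx·mx by age: 0, 0, 1.84, 0.91, 1.76, 0.79, 0.45, 0.07
R0 = Σ lx·mx = 5.82 → 5.82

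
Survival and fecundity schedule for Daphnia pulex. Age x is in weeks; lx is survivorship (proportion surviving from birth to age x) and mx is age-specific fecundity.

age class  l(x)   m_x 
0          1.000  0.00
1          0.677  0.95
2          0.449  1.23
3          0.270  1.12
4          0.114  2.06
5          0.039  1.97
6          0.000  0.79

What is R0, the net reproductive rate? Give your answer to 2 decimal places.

1.81

lx·mx by age: 0, 0.64315, 0.55227, 0.3024, 0.23484, 0.07683, 0
R0 = Σ lx·mx = 1.80949 → 1.81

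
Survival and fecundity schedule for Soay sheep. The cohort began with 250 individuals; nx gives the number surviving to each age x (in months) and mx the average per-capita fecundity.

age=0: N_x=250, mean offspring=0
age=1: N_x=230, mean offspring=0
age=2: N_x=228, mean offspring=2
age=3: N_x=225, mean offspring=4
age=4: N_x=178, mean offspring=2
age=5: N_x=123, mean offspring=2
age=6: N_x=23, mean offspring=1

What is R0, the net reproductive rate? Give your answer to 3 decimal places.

7.924

lx = nx/n0 = nx/250: 1, 0.92, 0.912, 0.9, 0.712, 0.492, 0.092
lx·mx by age: 0, 0, 1.824, 3.6, 1.424, 0.984, 0.092
R0 = Σ lx·mx = 7.924 → 7.924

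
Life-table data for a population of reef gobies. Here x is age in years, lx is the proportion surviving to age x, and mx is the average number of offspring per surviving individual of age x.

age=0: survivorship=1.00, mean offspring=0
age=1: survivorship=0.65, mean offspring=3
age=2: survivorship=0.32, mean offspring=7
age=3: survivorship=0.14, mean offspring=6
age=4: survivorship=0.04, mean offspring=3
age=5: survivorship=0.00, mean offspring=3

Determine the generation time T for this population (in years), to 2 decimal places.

lx·mx: 0, 1.95, 2.24, 0.84, 0.12, 0 → R0 = 5.15
x·lx·mx: 0, 1.95, 4.48, 2.52, 0.48, 0 → Σ = 9.43
T = 9.43 / 5.15 = 1.831068… → 1.83

1.83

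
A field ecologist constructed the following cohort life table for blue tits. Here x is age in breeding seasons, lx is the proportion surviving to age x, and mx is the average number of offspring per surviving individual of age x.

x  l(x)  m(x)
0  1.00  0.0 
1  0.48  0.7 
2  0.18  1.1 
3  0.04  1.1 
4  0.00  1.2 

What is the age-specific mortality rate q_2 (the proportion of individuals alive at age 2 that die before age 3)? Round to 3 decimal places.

0.778

q_2 = (l_2 − l_3) / l_2 = (0.18 − 0.04) / 0.18
     = 0.14 / 0.18 = 0.777778… → 0.778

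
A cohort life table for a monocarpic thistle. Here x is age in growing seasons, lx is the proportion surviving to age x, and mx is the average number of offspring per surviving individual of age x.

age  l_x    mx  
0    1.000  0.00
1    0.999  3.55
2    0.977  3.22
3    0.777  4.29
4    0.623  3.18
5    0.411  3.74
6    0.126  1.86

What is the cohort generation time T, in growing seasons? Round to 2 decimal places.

2.67

lx·mx: 0, 3.54645, 3.14594, 3.33333, 1.98114, 1.53714, 0.23436 → R0 = 13.77836
x·lx·mx: 0, 3.54645, 6.29188, 9.99999, 7.92456, 7.6857, 1.40616 → Σ = 36.85474
T = 36.85474 / 13.77836 = 2.674828… → 2.67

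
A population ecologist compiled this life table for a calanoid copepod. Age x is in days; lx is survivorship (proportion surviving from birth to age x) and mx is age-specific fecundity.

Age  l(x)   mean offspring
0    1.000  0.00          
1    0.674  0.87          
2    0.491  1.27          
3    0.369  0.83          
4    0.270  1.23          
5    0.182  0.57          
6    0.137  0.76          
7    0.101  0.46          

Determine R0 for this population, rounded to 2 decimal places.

lx·mx by age: 0, 0.58638, 0.62357, 0.30627, 0.3321, 0.10374, 0.10412, 0.04646
R0 = Σ lx·mx = 2.10264 → 2.10

2.10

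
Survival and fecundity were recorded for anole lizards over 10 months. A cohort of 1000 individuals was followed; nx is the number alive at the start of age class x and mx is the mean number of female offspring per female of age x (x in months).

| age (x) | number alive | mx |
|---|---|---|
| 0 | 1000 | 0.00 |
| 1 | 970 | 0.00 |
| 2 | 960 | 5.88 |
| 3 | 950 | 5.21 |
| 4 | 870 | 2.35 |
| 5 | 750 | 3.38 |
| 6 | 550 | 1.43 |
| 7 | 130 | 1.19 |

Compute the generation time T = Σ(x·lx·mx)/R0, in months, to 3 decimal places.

3.276

lx = nx/n0 = nx/1000: 1, 0.97, 0.96, 0.95, 0.87, 0.75, 0.55, 0.13
lx·mx: 0, 0, 5.6448, 4.9495, 2.0445, 2.535, 0.7865, 0.1547 → R0 = 16.115
x·lx·mx: 0, 0, 11.2896, 14.8485, 8.178, 12.675, 4.719, 1.0829 → Σ = 52.793
T = 52.793 / 16.115 = 3.276016… → 3.276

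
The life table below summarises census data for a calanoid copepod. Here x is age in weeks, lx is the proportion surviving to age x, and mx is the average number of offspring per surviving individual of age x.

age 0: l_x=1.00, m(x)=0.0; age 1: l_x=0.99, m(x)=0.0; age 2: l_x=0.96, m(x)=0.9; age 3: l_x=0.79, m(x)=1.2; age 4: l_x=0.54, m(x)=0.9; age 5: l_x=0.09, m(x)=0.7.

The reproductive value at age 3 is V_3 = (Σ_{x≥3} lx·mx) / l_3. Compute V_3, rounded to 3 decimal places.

1.895

lx·mx for x ≥ 3: 0.948, 0.486, 0.063 → sum = 1.497
V_3 = 1.497 / l_3 = 1.497 / 0.79 = 1.894937… → 1.895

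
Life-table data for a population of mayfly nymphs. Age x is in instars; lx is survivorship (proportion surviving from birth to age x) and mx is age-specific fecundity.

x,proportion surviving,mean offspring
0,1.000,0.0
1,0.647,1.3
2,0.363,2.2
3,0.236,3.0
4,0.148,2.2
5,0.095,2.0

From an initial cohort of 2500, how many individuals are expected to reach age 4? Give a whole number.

Expected survivors = N0 · l_4 = 2500 × 0.148 = 370 → 370

370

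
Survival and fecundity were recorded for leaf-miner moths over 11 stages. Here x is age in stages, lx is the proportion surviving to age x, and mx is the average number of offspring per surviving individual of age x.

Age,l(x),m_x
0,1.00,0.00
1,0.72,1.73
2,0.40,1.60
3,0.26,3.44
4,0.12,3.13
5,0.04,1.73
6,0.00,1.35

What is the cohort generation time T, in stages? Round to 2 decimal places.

lx·mx: 0, 1.2456, 0.64, 0.8944, 0.3756, 0.0692, 0 → R0 = 3.2248
x·lx·mx: 0, 1.2456, 1.28, 2.6832, 1.5024, 0.346, 0 → Σ = 7.0572
T = 7.0572 / 3.2248 = 2.188415… → 2.19

2.19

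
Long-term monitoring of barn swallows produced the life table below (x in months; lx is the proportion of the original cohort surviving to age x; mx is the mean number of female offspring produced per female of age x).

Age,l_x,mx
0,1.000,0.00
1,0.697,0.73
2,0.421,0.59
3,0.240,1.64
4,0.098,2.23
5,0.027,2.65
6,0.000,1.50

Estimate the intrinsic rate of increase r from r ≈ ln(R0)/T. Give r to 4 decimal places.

0.1540

R0 = Σ lx·mx = 0 + 0.50881 + 0.24839 + 0.3936 + 0.21854 + 0.07155 + 0 = 1.44089
Σ x·lx·mx = 3.4183; T = 3.4183/1.44089 = 2.37235…
r ≈ ln(R0)/T = ln(1.44089)/2.37235… = 0.153966… → 0.1540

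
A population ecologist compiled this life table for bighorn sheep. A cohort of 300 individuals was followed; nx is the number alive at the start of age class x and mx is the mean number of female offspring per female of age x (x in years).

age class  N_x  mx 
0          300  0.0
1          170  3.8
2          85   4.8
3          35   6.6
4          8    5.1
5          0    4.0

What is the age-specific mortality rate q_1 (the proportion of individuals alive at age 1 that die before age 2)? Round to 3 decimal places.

lx = nx/n0 = nx/300: 1, 0.56667…, 0.28333…, 0.11667…, 0.02667…, 0
q_1 = (l_1 − l_2) / l_1 = (0.566667… − 0.283333…) / 0.566667…
     = 0.283333… / 0.566667… = 0.5… → 0.500

0.500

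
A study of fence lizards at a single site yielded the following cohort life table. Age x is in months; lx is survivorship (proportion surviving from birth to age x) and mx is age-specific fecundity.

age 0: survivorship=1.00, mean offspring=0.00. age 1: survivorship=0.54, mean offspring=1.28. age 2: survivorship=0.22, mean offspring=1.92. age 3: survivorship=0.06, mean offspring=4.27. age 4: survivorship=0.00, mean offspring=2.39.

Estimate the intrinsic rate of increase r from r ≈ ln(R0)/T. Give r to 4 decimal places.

0.1870

R0 = Σ lx·mx = 0 + 0.6912 + 0.4224 + 0.2562 + 0 = 1.3698
Σ x·lx·mx = 2.3046; T = 2.3046/1.3698 = 1.68244…
r ≈ ln(R0)/T = ln(1.3698)/1.68244… = 0.187029… → 0.1870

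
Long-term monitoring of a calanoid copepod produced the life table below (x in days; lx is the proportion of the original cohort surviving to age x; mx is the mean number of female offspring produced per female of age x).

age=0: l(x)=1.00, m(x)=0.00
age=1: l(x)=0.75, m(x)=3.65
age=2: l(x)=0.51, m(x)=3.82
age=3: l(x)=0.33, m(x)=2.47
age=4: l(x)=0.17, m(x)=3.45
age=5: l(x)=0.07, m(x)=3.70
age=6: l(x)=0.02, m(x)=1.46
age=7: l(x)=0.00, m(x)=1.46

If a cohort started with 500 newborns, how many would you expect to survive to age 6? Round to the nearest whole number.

Expected survivors = N0 · l_6 = 500 × 0.02 = 10 → 10

10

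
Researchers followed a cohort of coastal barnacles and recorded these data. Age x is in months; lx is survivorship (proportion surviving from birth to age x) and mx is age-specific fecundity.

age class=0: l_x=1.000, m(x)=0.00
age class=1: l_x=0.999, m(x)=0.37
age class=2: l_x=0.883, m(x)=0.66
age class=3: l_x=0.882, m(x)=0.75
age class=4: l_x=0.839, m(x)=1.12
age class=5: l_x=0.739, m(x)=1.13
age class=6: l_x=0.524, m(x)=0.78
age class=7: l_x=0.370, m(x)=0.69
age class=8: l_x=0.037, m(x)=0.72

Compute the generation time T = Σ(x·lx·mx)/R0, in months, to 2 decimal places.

lx·mx: 0, 0.36963, 0.58278, 0.6615, 0.93968, 0.83507, 0.40872, 0.2553, 0.02664 → R0 = 4.07932
x·lx·mx: 0, 0.36963, 1.16556, 1.9845, 3.75872, 4.17535, 2.45232, 1.7871, 0.21312 → Σ = 15.9063
T = 15.9063 / 4.07932 = 3.899253… → 3.90

3.90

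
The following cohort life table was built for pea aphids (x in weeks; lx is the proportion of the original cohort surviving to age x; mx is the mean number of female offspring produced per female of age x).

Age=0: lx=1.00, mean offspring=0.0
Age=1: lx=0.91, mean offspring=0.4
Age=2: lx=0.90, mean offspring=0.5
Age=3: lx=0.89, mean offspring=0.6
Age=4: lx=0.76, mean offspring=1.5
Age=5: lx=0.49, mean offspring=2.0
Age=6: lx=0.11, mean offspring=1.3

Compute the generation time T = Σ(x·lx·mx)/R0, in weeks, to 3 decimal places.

lx·mx: 0, 0.364, 0.45, 0.534, 1.14, 0.98, 0.143 → R0 = 3.611
x·lx·mx: 0, 0.364, 0.9, 1.602, 4.56, 4.9, 0.858 → Σ = 13.184
T = 13.184 / 3.611 = 3.651066… → 3.651

3.651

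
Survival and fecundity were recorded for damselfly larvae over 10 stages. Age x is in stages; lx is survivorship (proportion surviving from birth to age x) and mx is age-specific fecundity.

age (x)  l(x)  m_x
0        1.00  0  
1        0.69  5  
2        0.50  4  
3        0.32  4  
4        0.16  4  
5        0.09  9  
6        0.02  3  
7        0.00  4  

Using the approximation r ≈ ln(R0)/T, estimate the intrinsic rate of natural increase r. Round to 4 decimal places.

R0 = Σ lx·mx = 0 + 3.45 + 2 + 1.28 + 0.64 + 0.81 + 0.06 + 0 = 8.24
Σ x·lx·mx = 18.26; T = 18.26/8.24 = 2.21602…
r ≈ ln(R0)/T = ln(8.24)/2.21602… = 0.951707… → 0.9517

0.9517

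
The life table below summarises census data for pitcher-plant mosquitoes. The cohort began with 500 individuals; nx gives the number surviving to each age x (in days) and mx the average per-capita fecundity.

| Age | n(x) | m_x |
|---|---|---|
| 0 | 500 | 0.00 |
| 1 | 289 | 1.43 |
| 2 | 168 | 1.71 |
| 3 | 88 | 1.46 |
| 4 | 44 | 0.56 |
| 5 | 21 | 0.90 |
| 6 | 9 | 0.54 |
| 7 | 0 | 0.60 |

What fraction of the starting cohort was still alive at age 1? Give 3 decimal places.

l_1 = n_1/n_0 = 289/500 = 0.578 → 0.578

0.578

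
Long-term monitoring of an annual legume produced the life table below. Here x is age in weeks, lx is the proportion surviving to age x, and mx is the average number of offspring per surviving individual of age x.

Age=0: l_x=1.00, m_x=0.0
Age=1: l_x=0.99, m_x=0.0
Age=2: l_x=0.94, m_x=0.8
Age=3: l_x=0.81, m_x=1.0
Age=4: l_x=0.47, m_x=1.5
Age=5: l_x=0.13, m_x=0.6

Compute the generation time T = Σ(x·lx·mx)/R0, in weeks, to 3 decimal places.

lx·mx: 0, 0, 0.752, 0.81, 0.705, 0.078 → R0 = 2.345
x·lx·mx: 0, 0, 1.504, 2.43, 2.82, 0.39 → Σ = 7.144
T = 7.144 / 2.345 = 3.046482… → 3.046

3.046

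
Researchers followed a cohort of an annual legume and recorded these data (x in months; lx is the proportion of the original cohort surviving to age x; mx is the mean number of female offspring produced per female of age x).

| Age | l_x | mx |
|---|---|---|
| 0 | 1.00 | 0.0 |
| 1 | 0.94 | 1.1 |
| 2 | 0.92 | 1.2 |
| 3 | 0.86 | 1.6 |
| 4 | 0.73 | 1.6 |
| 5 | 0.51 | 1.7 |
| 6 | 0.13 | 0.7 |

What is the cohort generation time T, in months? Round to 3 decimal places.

lx·mx: 0, 1.034, 1.104, 1.376, 1.168, 0.867, 0.091 → R0 = 5.64
x·lx·mx: 0, 1.034, 2.208, 4.128, 4.672, 4.335, 0.546 → Σ = 16.923
T = 16.923 / 5.64 = 3.000532… → 3.001

3.001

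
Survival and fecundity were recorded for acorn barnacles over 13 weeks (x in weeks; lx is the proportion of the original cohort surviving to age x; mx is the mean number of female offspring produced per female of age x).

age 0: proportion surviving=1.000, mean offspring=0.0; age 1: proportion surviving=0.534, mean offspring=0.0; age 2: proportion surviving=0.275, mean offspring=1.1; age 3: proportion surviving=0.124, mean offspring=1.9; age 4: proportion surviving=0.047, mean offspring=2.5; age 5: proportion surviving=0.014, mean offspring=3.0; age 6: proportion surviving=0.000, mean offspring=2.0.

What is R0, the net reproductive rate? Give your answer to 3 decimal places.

lx·mx by age: 0, 0, 0.3025, 0.2356, 0.1175, 0.042, 0
R0 = Σ lx·mx = 0.6976 → 0.698

0.698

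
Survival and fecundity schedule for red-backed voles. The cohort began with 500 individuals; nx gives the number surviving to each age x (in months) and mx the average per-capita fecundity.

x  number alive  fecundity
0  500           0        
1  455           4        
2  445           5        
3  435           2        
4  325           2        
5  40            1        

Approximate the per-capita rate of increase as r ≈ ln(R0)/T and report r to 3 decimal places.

1.160

lx = nx/n0 = nx/500: 1, 0.91, 0.89, 0.87, 0.65, 0.08
R0 = Σ lx·mx = 0 + 3.64 + 4.45 + 1.74 + 1.3 + 0.08 = 11.21
Σ x·lx·mx = 23.36; T = 23.36/11.21 = 2.08385…
r ≈ ln(R0)/T = ln(11.21)/2.08385… = 1.15978… → 1.160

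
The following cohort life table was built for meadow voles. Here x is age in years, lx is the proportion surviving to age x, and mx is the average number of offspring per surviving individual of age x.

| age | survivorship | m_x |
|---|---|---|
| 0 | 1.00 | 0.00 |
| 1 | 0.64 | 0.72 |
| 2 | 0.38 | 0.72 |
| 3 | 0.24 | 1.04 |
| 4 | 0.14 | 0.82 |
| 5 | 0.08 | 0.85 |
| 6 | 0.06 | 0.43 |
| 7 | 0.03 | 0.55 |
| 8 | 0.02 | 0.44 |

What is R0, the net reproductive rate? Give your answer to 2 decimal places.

1.22

lx·mx by age: 0, 0.4608, 0.2736, 0.2496, 0.1148, 0.068, 0.0258, 0.0165, 0.0088
R0 = Σ lx·mx = 1.2179 → 1.22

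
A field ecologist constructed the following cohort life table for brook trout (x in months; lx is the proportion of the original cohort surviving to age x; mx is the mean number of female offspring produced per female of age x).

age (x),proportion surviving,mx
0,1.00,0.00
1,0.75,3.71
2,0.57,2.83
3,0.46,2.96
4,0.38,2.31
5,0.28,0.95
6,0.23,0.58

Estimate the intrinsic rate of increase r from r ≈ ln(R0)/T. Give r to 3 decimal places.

R0 = Σ lx·mx = 0 + 2.7825 + 1.6131 + 1.3616 + 0.8778 + 0.266 + 0.1334 = 7.0344
Σ x·lx·mx = 15.7351; T = 15.7351/7.0344 = 2.23688…
r ≈ ln(R0)/T = ln(7.0344)/2.23688… = 0.87211… → 0.872

0.872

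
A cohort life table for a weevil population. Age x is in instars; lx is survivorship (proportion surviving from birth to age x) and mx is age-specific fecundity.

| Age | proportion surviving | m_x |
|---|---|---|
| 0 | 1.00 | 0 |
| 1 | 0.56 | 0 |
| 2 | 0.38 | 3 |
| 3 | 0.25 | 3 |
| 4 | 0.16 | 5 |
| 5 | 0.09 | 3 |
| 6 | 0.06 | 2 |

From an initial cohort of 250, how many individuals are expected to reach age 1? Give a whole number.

Expected survivors = N0 · l_1 = 250 × 0.56 = 140 → 140

140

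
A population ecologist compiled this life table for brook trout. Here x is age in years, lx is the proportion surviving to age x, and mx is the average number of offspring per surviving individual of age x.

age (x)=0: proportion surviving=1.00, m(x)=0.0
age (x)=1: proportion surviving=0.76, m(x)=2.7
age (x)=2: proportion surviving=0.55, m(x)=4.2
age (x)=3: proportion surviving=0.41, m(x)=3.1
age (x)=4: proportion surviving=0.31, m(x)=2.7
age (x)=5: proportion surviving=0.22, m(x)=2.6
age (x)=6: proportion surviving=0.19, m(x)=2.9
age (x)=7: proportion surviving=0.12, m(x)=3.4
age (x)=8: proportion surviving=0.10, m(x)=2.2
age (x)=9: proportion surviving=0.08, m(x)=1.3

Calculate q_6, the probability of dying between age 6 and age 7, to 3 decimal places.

0.368

q_6 = (l_6 − l_7) / l_6 = (0.19 − 0.12) / 0.19
     = 0.07 / 0.19 = 0.368421… → 0.368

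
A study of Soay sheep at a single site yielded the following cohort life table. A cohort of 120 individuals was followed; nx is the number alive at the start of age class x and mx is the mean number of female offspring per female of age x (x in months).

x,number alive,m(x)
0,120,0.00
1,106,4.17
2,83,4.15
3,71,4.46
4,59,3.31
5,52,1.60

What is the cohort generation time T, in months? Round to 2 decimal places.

2.37

lx = nx/n0 = nx/120: 1, 0.88333…, 0.69167…, 0.59167…, 0.49167…, 0.43333…
lx·mx: 0, 3.6835…, 2.870417…, 2.638833…, 1.627417…, 0.693333… → R0 = 11.5135…
x·lx·mx: 0, 3.6835…, 5.740833…, 7.9165…, 6.509667…, 3.466667… → Σ = 27.317167…
T = 27.317167… / 11.5135… = 2.372621… → 2.37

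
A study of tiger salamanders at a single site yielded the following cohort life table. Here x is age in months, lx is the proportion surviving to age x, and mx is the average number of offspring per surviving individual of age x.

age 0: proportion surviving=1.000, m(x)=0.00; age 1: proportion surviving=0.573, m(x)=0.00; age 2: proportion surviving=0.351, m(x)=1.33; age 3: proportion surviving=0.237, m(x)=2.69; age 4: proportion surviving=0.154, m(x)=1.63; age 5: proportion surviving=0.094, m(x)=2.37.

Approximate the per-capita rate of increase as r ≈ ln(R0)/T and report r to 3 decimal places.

0.145

R0 = Σ lx·mx = 0 + 0 + 0.46683 + 0.63753 + 0.25102 + 0.22278 = 1.57816
Σ x·lx·mx = 4.96423; T = 4.96423/1.57816 = 3.14558…
r ≈ ln(R0)/T = ln(1.57816)/3.14558… = 0.14505… → 0.145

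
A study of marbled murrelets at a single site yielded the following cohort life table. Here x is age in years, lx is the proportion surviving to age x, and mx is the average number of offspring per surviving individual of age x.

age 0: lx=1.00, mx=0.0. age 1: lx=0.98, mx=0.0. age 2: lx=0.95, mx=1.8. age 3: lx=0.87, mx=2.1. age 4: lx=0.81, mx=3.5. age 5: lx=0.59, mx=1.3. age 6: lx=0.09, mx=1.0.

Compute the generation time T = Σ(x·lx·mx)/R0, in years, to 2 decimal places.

3.41

lx·mx: 0, 0, 1.71, 1.827, 2.835, 0.767, 0.09 → R0 = 7.229
x·lx·mx: 0, 0, 3.42, 5.481, 11.34, 3.835, 0.54 → Σ = 24.616
T = 24.616 / 7.229 = 3.405174… → 3.41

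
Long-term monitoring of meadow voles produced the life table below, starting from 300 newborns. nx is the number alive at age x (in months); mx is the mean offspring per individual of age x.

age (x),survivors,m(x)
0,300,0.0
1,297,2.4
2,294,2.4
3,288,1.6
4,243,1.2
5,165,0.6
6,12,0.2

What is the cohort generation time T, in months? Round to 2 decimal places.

lx = nx/n0 = nx/300: 1, 0.99, 0.98, 0.96, 0.81, 0.55, 0.04
lx·mx: 0, 2.376, 2.352, 1.536, 0.972, 0.33, 0.008 → R0 = 7.574
x·lx·mx: 0, 2.376, 4.704, 4.608, 3.888, 1.65, 0.048 → Σ = 17.274
T = 17.274 / 7.574 = 2.280697… → 2.28

2.28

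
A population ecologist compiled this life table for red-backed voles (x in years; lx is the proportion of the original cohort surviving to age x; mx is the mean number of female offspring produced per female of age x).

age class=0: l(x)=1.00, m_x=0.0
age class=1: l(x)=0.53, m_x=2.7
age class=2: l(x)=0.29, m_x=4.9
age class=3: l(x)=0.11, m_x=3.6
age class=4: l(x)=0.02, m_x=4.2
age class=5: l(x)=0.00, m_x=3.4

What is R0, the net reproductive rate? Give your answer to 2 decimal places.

lx·mx by age: 0, 1.431, 1.421, 0.396, 0.084, 0
R0 = Σ lx·mx = 3.332 → 3.33

3.33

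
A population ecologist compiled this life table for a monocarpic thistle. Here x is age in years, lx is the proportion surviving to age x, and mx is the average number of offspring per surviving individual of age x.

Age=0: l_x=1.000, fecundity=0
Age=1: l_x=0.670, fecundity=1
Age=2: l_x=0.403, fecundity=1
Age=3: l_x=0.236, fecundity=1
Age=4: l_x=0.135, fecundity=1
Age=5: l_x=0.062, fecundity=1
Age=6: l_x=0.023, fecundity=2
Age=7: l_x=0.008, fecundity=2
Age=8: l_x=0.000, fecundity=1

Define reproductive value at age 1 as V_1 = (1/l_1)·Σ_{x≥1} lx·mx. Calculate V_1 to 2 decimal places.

2.34

lx·mx for x ≥ 1: 0.67, 0.403, 0.236, 0.135, 0.062, 0.046, 0.016, 0 → sum = 1.568
V_1 = 1.568 / l_1 = 1.568 / 0.67 = 2.340299… → 2.34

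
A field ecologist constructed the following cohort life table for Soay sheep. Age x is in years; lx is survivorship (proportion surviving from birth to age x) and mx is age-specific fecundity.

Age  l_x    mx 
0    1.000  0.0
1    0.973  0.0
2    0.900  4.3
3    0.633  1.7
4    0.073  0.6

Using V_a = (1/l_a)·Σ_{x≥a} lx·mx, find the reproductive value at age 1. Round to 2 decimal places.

lx·mx for x ≥ 1: 0, 3.87, 1.0761, 0.0438 → sum = 4.9899
V_1 = 4.9899 / l_1 = 4.9899 / 0.973 = 5.128366… → 5.13

5.13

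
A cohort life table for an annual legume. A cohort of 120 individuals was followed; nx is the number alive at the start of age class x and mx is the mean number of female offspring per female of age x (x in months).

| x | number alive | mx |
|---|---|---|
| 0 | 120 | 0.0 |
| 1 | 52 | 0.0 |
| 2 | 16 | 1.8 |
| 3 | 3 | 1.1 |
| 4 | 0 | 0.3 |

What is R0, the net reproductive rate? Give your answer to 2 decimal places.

lx = nx/n0 = nx/120: 1, 0.43333…, 0.13333…, 0.025, 0
lx·mx by age: 0, 0, 0.24…, 0.0275, 0
R0 = Σ lx·mx = 0.2675… → 0.27

0.27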